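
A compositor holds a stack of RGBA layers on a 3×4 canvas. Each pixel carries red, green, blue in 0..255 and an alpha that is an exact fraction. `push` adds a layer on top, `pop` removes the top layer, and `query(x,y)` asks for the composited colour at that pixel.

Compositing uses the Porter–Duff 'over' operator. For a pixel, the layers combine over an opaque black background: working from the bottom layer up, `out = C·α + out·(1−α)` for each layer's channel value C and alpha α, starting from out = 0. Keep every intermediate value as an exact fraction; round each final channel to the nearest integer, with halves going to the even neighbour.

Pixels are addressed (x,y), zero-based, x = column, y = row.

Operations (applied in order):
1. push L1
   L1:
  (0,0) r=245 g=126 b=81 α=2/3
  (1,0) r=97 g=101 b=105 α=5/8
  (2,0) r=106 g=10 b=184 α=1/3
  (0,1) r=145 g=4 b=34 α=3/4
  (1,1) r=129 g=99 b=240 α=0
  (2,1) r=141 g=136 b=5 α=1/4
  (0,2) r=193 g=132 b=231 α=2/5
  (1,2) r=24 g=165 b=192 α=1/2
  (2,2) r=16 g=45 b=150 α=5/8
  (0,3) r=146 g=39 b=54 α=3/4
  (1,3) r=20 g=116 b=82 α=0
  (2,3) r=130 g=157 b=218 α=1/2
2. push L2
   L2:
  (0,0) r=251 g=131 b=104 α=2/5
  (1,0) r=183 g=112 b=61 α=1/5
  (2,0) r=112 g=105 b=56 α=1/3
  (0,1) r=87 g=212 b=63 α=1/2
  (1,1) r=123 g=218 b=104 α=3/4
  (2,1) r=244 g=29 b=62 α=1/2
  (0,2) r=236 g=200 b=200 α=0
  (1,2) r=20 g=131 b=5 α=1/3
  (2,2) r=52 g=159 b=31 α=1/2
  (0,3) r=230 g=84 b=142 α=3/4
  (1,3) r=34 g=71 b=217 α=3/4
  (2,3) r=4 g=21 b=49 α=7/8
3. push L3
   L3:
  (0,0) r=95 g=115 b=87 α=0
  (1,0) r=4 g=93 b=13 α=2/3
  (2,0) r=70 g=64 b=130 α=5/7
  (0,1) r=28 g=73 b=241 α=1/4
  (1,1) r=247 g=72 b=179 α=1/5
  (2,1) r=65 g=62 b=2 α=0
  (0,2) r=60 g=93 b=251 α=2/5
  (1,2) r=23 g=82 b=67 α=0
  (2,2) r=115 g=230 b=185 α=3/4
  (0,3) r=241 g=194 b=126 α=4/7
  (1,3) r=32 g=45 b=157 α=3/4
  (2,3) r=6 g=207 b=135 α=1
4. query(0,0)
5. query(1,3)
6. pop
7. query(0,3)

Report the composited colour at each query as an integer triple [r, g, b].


query (0,0) [L1,L2,L3] — begin 0,0,0
L1 α=2/3: [490/3, 84, 54]
L2 α=2/5: [992/5, 514/5, 74]
L3 α=0: [992/5, 514/5, 74]
= [198, 103, 74]

query (1,3) [L1,L2,L3] — begin 0,0,0
L1 α=0: [0, 0, 0]
L2 α=3/4: [51/2, 213/4, 651/4]
L3 α=3/4: [243/8, 753/16, 2535/16]
= [30, 47, 158]

(0,3) stack=L1,L2; from [0,0,0]:
after L1 α=3/4: [219/2, 117/4, 81/2]
after L2 α=3/4: [1599/8, 1125/16, 933/8]
rounded: [200, 70, 117]


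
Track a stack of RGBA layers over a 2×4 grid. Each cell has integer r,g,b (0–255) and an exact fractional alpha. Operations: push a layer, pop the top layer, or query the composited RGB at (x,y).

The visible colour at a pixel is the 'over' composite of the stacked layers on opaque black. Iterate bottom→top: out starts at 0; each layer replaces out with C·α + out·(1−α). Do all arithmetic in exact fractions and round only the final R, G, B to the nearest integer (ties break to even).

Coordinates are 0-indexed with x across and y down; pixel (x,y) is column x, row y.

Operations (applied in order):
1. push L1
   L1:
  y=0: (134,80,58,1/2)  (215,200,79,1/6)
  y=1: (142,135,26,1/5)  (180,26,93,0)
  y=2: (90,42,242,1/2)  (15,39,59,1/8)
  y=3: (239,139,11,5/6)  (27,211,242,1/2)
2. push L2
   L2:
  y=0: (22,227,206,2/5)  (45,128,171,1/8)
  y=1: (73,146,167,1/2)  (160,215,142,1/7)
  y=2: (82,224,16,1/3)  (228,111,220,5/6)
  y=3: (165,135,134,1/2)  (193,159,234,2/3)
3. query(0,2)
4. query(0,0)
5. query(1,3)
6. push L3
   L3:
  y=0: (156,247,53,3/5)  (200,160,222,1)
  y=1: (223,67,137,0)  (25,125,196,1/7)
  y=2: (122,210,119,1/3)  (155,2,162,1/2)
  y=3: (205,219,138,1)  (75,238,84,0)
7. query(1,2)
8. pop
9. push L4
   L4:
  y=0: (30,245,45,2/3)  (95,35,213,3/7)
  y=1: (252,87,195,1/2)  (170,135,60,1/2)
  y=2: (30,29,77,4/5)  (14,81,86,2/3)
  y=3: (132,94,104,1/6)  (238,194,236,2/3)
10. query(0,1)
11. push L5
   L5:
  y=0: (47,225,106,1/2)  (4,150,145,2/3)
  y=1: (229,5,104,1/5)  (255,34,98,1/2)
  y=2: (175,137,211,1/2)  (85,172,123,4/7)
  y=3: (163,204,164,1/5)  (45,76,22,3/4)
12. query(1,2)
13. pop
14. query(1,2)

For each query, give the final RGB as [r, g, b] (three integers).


query (0,2) [L1,L2] — begin 0,0,0
after L1 α=1/2: [45, 21, 121]
after L2 α=1/3: [172/3, 266/3, 86]
rounded: [57, 89, 86]

at x=0,y=0 over L1,L2:
L1 α=1/2: [67, 40, 29]
L2 α=2/5: [49, 574/5, 499/5]
= [49, 115, 100]

at x=1,y=3 over L1,L2:
after L1 α=1/2: [27/2, 211/2, 121]
after L2 α=2/3: [799/6, 847/6, 589/3]
→ [133, 141, 196]

at x=1,y=2 over L1,L2,L3:
+L1 (α=1/8) → [15/8, 39/8, 59/8]
+L2 (α=5/6) → [3045/16, 1493/16, 2953/16]
+L3 (α=1/2) → [5525/32, 1525/32, 5545/32]
rounded: [173, 48, 173]

(0,1) stack=L1,L2,L4; from [0,0,0]:
+L1 (α=1/5) → [142/5, 27, 26/5]
+L2 (α=1/2) → [507/10, 173/2, 861/10]
+L4 (α=1/2) → [3027/20, 347/4, 2811/20]
→ [151, 87, 141]

query (1,2) [L1,L2,L4,L5] — begin 0,0,0
after L1 α=1/8: [15/8, 39/8, 59/8]
after L2 α=5/6: [3045/16, 1493/16, 2953/16]
after L4 α=2/3: [3493/48, 4085/48, 5705/48]
after L5 α=4/7: [8933/112, 15093/112, 13577/112]
rounded: [80, 135, 121]

at x=1,y=2 over L1,L2,L4:
+L1 (α=1/8) → [15/8, 39/8, 59/8]
+L2 (α=5/6) → [3045/16, 1493/16, 2953/16]
+L4 (α=2/3) → [3493/48, 4085/48, 5705/48]
= [73, 85, 119]


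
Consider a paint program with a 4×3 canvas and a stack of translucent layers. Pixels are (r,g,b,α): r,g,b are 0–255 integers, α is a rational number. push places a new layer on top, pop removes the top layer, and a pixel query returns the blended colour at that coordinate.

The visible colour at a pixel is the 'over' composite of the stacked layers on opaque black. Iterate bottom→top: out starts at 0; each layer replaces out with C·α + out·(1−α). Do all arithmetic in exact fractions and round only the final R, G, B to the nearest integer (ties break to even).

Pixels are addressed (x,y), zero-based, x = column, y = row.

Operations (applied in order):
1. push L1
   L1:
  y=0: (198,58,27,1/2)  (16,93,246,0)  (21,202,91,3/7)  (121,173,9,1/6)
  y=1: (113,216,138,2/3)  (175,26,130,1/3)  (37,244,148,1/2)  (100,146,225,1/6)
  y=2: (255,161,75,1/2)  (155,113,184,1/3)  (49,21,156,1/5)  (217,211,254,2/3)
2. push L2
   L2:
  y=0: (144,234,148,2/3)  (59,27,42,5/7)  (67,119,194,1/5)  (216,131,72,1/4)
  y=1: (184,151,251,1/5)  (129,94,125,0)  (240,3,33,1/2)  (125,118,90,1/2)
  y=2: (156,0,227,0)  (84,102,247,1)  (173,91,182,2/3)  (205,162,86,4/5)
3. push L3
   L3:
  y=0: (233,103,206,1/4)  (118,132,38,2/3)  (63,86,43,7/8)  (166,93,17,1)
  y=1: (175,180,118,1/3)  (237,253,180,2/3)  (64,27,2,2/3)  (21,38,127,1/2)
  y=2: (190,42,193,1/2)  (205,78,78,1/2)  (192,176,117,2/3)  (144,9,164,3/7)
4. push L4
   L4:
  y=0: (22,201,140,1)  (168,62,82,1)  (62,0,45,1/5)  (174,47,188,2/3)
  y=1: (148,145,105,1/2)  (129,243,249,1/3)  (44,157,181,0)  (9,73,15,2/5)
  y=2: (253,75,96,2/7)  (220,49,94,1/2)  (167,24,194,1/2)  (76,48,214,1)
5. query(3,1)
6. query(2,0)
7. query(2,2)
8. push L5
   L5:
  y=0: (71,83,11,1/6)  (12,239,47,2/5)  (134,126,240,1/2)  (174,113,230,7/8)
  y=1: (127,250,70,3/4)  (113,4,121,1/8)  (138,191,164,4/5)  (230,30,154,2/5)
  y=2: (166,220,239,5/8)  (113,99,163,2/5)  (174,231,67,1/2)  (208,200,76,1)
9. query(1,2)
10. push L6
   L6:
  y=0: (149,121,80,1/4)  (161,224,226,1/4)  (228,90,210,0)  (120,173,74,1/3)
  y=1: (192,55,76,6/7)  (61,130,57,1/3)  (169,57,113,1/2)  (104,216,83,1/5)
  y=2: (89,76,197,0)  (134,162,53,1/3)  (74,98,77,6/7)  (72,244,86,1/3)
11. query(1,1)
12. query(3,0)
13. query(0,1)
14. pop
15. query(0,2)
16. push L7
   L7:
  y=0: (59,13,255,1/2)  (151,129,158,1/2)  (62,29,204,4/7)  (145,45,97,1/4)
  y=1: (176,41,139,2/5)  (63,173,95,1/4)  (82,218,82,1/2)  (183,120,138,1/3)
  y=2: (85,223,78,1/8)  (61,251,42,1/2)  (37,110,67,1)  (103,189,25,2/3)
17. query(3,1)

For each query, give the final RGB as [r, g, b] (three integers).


query (3,1) [L1,L2,L3,L4] — begin 0,0,0
L1 α=1/6: [50/3, 73/3, 75/2]
L2 α=1/2: [425/6, 427/6, 255/4]
L3 α=1/2: [551/12, 655/12, 763/8]
L4 α=2/5: [623/20, 1239/20, 2529/40]
= [31, 62, 63]

(2,0) stack=L1,L2,L3,L4; from [0,0,0]:
+L1 (α=3/7) → [9, 606/7, 39]
+L2 (α=1/5) → [103/5, 3257/35, 70]
+L3 (α=7/8) → [577/10, 24327/280, 371/8]
+L4 (α=1/5) → [1464/25, 24327/350, 461/10]
rounded: [59, 70, 46]

at x=2,y=2 over L1,L2,L3,L4:
after L1 α=1/5: [49/5, 21/5, 156/5]
after L2 α=2/3: [593/5, 931/15, 1976/15]
after L3 α=2/3: [2513/15, 6211/45, 5486/45]
after L4 α=1/2: [2509/15, 7291/90, 7108/45]
→ [167, 81, 158]

at x=1,y=2 over L1,L2,L3,L4,L5:
after L1 α=1/3: [155/3, 113/3, 184/3]
after L2 α=1: [84, 102, 247]
after L3 α=1/2: [289/2, 90, 325/2]
after L4 α=1/2: [729/4, 139/2, 513/4]
after L5 α=2/5: [3091/20, 813/10, 2843/20]
= [155, 81, 142]

at x=1,y=1 over L1,L2,L3,L4,L5,L6:
after L1 α=1/3: [175/3, 26/3, 130/3]
after L2 α=0: [175/3, 26/3, 130/3]
after L3 α=2/3: [1597/9, 1544/9, 1210/9]
after L4 α=1/3: [4355/27, 5275/27, 4661/27]
after L5 α=1/8: [4192/27, 37033/216, 17947/108]
after L6 α=1/3: [10031/81, 51073/324, 21025/162]
rounded: [124, 158, 130]

query (3,0) [L1,L2,L3,L4,L5,L6] — begin 0,0,0
L1 α=1/6: [121/6, 173/6, 3/2]
L2 α=1/4: [553/8, 435/8, 153/8]
L3 α=1: [166, 93, 17]
L4 α=2/3: [514/3, 187/3, 131]
L5 α=7/8: [521/3, 320/3, 1741/8]
L6 α=1/3: [1402/9, 1159/9, 679/4]
→ [156, 129, 170]

(0,1) stack=L1,L2,L3,L4,L5,L6; from [0,0,0]:
L1 α=2/3: [226/3, 144, 92]
L2 α=1/5: [1456/15, 727/5, 619/5]
L3 α=1/3: [5537/45, 2354/15, 1828/15]
L4 α=1/2: [12197/90, 4529/30, 3403/30]
L5 α=3/4: [46487/360, 27029/120, 9703/120]
L6 α=6/7: [461207/2520, 66629/840, 64423/840]
→ [183, 79, 77]

query (0,2) [L1,L2,L3,L4,L5] — begin 0,0,0
L1 α=1/2: [255/2, 161/2, 75/2]
L2 α=0: [255/2, 161/2, 75/2]
L3 α=1/2: [635/4, 245/4, 461/4]
L4 α=2/7: [5199/28, 1825/28, 439/4]
L5 α=5/8: [38837/224, 36275/224, 6097/32]
rounded: [173, 162, 191]

query (3,1) [L1,L2,L3,L4,L5,L7] — begin 0,0,0
+L1 (α=1/6) → [50/3, 73/3, 75/2]
+L2 (α=1/2) → [425/6, 427/6, 255/4]
+L3 (α=1/2) → [551/12, 655/12, 763/8]
+L4 (α=2/5) → [623/20, 1239/20, 2529/40]
+L5 (α=2/5) → [11069/100, 4917/100, 19907/200]
+L7 (α=1/3) → [20219/150, 3639/50, 33707/300]
= [135, 73, 112]


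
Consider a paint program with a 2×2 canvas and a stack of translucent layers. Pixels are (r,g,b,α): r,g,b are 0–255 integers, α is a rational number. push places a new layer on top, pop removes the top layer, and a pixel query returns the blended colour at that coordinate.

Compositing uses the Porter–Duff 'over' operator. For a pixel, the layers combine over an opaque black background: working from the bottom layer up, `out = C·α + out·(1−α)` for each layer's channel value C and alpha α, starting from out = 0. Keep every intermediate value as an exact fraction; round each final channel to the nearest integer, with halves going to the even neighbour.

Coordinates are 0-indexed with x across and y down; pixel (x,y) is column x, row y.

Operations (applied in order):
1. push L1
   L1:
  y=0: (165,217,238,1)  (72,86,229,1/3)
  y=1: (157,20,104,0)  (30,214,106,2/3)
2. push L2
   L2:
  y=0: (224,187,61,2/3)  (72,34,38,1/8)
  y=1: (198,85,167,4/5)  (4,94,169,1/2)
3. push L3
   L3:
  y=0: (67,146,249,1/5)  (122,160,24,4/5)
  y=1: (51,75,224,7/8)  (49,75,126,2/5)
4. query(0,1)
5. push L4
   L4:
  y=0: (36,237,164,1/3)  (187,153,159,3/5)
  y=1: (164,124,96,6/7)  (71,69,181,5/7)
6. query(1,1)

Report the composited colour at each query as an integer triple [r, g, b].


query (0,1) [L1,L2,L3] — begin 0,0,0
after L1 α=0: [0, 0, 0]
after L2 α=4/5: [792/5, 68, 668/5]
after L3 α=7/8: [2577/40, 593/8, 2127/10]
rounded: [64, 74, 213]

at x=1,y=1 over L1,L2,L3,L4:
after L1 α=2/3: [20, 428/3, 212/3]
after L2 α=1/2: [12, 355/3, 719/6]
after L3 α=2/5: [134/5, 101, 1223/10]
after L4 α=5/7: [2043/35, 547/7, 5748/35]
= [58, 78, 164]


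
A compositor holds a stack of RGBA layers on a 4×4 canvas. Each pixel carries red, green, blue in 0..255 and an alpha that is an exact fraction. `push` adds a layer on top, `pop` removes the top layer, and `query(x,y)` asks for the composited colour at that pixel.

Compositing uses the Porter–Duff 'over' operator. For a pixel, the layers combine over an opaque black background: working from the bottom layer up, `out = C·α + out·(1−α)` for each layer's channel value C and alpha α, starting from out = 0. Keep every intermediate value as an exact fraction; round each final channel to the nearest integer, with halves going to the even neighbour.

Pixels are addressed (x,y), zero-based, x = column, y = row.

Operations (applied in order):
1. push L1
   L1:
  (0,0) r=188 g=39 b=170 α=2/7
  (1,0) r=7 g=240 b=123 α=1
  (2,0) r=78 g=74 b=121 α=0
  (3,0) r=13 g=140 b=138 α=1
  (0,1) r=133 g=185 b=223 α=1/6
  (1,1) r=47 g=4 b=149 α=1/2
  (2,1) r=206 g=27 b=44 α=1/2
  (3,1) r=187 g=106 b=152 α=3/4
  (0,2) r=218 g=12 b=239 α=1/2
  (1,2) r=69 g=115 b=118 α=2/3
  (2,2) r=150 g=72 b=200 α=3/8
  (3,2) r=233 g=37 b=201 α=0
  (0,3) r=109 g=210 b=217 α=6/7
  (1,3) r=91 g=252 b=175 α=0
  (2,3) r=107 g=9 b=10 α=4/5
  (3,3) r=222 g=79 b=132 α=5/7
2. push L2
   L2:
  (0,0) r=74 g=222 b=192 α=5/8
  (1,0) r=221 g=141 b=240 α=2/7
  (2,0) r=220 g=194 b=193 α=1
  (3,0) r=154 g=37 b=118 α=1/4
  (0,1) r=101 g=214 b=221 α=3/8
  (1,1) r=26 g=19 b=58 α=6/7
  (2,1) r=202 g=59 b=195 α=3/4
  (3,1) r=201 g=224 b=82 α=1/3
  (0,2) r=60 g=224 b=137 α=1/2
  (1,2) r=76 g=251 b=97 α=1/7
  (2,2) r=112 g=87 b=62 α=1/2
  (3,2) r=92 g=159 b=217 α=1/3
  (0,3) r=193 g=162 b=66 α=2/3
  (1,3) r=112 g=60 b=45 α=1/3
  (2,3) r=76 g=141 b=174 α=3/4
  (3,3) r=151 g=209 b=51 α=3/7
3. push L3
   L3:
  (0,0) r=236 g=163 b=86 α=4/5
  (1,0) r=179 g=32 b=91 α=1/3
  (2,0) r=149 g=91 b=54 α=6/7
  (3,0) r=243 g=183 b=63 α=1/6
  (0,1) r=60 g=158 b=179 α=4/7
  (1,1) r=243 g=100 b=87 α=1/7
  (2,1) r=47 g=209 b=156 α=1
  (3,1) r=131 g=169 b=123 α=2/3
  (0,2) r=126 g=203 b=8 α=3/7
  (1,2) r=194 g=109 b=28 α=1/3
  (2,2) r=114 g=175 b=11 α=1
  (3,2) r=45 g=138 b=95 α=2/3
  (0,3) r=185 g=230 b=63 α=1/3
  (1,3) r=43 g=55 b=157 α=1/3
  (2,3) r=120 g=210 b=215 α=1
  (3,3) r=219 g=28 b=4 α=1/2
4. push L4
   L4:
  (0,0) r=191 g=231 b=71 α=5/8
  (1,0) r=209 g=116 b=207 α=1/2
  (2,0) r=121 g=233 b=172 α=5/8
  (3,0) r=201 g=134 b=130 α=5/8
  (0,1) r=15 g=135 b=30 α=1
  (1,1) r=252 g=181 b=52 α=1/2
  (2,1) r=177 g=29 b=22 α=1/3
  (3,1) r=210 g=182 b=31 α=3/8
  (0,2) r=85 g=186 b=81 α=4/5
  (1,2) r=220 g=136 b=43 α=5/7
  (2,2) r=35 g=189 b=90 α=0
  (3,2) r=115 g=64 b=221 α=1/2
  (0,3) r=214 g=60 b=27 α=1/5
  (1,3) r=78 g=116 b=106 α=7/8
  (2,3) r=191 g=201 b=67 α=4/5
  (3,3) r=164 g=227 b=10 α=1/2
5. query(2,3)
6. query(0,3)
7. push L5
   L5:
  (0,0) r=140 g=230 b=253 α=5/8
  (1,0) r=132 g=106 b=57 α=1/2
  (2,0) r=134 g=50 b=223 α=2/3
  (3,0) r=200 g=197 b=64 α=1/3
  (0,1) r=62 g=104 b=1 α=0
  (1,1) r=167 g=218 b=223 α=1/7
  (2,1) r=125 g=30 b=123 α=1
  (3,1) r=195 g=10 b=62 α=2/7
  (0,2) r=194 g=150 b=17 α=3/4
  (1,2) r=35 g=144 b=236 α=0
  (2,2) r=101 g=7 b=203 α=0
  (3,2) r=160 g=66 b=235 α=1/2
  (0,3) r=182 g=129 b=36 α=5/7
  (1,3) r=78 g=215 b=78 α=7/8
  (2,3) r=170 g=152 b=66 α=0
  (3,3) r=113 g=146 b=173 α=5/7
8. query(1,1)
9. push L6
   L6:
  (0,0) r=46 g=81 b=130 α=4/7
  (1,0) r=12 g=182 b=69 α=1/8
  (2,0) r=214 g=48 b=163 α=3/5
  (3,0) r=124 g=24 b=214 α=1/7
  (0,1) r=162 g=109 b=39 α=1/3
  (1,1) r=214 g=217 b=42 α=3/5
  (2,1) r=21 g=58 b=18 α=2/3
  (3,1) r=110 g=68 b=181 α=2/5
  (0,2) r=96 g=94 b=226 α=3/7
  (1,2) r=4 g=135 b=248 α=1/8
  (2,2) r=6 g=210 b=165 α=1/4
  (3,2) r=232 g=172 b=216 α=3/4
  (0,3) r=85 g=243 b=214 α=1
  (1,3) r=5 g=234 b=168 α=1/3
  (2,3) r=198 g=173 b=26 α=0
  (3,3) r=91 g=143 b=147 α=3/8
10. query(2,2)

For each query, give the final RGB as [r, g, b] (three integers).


query (2,3) [L1,L2,L3,L4] — begin 0,0,0
+L1 (α=4/5) → [428/5, 36/5, 8]
+L2 (α=3/4) → [392/5, 2151/20, 265/2]
+L3 (α=1) → [120, 210, 215]
+L4 (α=4/5) → [884/5, 1014/5, 483/5]
rounded: [177, 203, 97]

(0,3) stack=L1,L2,L3,L4; from [0,0,0]:
L1 α=6/7: [654/7, 180, 186]
L2 α=2/3: [3356/21, 168, 106]
L3 α=1/3: [10597/63, 566/3, 275/3]
L4 α=1/5: [11174/63, 2444/15, 1181/15]
→ [177, 163, 79]

(1,1) stack=L1,L2,L3,L4,L5; from [0,0,0]:
+L1 (α=1/2) → [47/2, 2, 149/2]
+L2 (α=6/7) → [359/14, 116/7, 845/14]
+L3 (α=1/7) → [2778/49, 1396/49, 3144/49]
+L4 (α=1/2) → [7563/49, 10265/98, 2846/49]
+L5 (α=1/7) → [53561/343, 41477/343, 28003/343]
rounded: [156, 121, 82]

query (2,2) [L1,L2,L3,L4,L5,L6] — begin 0,0,0
after L1 α=3/8: [225/4, 27, 75]
after L2 α=1/2: [673/8, 57, 137/2]
after L3 α=1: [114, 175, 11]
after L4 α=0: [114, 175, 11]
after L5 α=0: [114, 175, 11]
after L6 α=1/4: [87, 735/4, 99/2]
= [87, 184, 50]


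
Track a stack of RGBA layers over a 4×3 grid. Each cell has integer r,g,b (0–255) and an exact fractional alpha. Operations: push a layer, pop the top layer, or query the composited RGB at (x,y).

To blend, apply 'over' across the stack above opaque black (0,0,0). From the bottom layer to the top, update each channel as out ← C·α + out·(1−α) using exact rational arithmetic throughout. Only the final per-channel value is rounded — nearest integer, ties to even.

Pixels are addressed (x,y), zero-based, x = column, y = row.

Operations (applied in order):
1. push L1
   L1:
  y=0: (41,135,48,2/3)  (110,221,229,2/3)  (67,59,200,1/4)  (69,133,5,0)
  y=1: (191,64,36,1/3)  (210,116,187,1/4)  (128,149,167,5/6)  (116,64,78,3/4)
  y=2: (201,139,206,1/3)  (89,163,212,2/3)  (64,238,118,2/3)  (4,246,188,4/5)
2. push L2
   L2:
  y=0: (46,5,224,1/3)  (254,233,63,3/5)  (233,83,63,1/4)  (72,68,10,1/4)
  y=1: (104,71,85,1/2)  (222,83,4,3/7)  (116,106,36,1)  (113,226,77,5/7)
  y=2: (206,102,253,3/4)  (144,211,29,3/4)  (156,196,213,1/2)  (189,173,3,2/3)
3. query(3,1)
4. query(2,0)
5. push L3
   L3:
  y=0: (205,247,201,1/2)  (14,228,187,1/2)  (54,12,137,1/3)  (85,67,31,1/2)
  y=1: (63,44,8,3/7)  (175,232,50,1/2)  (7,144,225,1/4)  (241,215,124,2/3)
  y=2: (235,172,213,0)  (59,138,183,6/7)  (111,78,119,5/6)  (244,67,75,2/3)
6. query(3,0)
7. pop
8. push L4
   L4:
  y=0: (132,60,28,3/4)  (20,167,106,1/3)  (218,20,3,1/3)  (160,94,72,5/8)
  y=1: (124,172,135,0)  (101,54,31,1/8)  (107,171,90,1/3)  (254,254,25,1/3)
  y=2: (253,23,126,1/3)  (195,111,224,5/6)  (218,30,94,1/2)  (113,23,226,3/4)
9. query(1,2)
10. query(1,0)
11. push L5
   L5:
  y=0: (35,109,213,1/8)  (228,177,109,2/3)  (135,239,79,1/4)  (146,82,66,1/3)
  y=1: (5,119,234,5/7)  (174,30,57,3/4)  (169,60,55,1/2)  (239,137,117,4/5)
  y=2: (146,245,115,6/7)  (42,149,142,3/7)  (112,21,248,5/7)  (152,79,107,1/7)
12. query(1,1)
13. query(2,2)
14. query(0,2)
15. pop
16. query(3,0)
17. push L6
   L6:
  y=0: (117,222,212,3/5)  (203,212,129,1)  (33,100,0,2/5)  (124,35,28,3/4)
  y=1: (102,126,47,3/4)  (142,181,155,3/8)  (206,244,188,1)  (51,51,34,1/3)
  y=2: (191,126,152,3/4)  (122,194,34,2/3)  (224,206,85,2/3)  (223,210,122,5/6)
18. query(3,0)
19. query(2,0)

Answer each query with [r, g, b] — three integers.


query (3,1) [L1,L2] — begin 0,0,0
L1 α=3/4: [87, 48, 117/2]
L2 α=5/7: [739/7, 1226/7, 502/7]
rounded: [106, 175, 72]

at x=2,y=0 over L1,L2:
+L1 (α=1/4) → [67/4, 59/4, 50]
+L2 (α=1/4) → [1133/16, 509/16, 213/4]
→ [71, 32, 53]

at x=3,y=0 over L1,L2,L3:
after L1 α=0: [0, 0, 0]
after L2 α=1/4: [18, 17, 5/2]
after L3 α=1/2: [103/2, 42, 67/4]
= [52, 42, 17]

query (1,2) [L1,L2,L4] — begin 0,0,0
L1 α=2/3: [178/3, 326/3, 424/3]
L2 α=3/4: [737/6, 2225/12, 685/12]
L4 α=5/6: [6587/36, 8885/72, 14125/72]
rounded: [183, 123, 196]

(1,0) stack=L1,L2,L4; from [0,0,0]:
after L1 α=2/3: [220/3, 442/3, 458/3]
after L2 α=3/5: [2726/15, 2981/15, 1483/15]
after L4 α=1/3: [5752/45, 8467/45, 4556/45]
rounded: [128, 188, 101]

at x=1,y=1 over L1,L2,L4,L5:
L1 α=1/4: [105/2, 29, 187/4]
L2 α=3/7: [876/7, 365/7, 199/7]
L4 α=1/8: [977/8, 419/8, 115/4]
L5 α=3/4: [5153/32, 1139/32, 799/16]
rounded: [161, 36, 50]

query (2,2) [L1,L2,L4,L5] — begin 0,0,0
after L1 α=2/3: [128/3, 476/3, 236/3]
after L2 α=1/2: [298/3, 532/3, 875/6]
after L4 α=1/2: [476/3, 311/3, 1439/12]
after L5 α=5/7: [376/3, 937/21, 8879/42]
= [125, 45, 211]

at x=0,y=2 over L1,L2,L4,L5:
L1 α=1/3: [67, 139/3, 206/3]
L2 α=3/4: [685/4, 1057/12, 2483/12]
L4 α=1/3: [397/2, 1195/18, 3239/18]
L5 α=6/7: [307/2, 27655/126, 2237/18]
→ [154, 219, 124]

at x=3,y=0 over L1,L2,L4:
+L1 (α=0) → [0, 0, 0]
+L2 (α=1/4) → [18, 17, 5/2]
+L4 (α=5/8) → [427/4, 521/8, 735/16]
→ [107, 65, 46]

query (3,0) [L1,L2,L4,L6] — begin 0,0,0
+L1 (α=0) → [0, 0, 0]
+L2 (α=1/4) → [18, 17, 5/2]
+L4 (α=5/8) → [427/4, 521/8, 735/16]
+L6 (α=3/4) → [1915/16, 1361/32, 2079/64]
→ [120, 43, 32]

(2,0) stack=L1,L2,L4,L6; from [0,0,0]:
+L1 (α=1/4) → [67/4, 59/4, 50]
+L2 (α=1/4) → [1133/16, 509/16, 213/4]
+L4 (α=1/3) → [959/8, 223/8, 73/2]
+L6 (α=2/5) → [681/8, 2269/40, 219/10]
→ [85, 57, 22]


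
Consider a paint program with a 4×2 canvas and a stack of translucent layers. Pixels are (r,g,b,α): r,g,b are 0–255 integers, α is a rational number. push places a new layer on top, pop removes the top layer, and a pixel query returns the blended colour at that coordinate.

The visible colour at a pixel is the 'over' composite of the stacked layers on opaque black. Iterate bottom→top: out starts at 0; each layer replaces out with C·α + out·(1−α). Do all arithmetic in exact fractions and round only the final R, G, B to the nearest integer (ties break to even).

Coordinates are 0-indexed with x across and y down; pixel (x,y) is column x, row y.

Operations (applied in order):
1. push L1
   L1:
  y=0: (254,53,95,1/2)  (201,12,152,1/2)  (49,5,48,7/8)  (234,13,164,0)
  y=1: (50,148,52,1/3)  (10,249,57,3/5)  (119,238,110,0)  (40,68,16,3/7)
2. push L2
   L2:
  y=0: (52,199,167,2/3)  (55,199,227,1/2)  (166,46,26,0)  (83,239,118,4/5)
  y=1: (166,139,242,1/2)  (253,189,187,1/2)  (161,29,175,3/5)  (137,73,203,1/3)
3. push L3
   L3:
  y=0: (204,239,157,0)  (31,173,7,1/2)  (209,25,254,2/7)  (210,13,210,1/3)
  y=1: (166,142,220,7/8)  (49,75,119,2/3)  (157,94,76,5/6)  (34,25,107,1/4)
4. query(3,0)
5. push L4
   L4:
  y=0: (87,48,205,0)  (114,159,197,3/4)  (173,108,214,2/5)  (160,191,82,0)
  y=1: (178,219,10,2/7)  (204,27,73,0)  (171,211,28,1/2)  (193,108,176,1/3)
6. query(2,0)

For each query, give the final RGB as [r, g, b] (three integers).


(3,0) stack=L1,L2,L3; from [0,0,0]:
after L1 α=0: [0, 0, 0]
after L2 α=4/5: [332/5, 956/5, 472/5]
after L3 α=1/3: [1714/15, 659/5, 1994/15]
= [114, 132, 133]

at x=2,y=0 over L1,L2,L3,L4:
+L1 (α=7/8) → [343/8, 35/8, 42]
+L2 (α=0) → [343/8, 35/8, 42]
+L3 (α=2/7) → [5059/56, 575/56, 718/7]
+L4 (α=2/5) → [34553/280, 13821/280, 1030/7]
= [123, 49, 147]


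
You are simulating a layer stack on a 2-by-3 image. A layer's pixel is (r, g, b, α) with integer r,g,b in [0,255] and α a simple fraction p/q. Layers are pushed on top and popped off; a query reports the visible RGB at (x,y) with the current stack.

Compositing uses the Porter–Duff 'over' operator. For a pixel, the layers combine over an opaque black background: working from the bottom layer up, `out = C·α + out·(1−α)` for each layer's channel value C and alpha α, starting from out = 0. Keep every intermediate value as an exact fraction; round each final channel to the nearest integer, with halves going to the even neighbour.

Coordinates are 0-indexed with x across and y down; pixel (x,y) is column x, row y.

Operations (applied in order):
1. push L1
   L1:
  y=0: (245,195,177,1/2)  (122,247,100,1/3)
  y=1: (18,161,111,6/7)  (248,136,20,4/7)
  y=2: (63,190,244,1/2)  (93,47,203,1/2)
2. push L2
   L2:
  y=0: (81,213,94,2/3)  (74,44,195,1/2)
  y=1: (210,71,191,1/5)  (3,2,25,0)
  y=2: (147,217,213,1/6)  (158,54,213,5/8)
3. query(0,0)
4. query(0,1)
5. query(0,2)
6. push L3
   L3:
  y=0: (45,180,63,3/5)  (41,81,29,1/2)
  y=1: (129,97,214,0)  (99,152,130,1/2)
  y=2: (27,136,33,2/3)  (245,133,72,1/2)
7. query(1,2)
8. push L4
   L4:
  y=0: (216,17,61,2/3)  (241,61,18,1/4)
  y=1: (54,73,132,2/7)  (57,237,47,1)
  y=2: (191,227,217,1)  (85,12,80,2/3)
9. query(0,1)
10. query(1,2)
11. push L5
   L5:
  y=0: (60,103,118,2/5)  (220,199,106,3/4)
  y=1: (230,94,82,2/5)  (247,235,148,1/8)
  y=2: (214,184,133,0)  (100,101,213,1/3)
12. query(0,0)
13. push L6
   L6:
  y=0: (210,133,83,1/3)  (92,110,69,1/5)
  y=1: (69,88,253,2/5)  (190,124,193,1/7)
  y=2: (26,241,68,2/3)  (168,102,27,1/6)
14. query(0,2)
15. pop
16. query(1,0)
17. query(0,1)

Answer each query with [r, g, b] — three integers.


(0,0) stack=L1,L2; from [0,0,0]:
+L1 (α=1/2) → [245/2, 195/2, 177/2]
+L2 (α=2/3) → [569/6, 349/2, 553/6]
= [95, 174, 92]

query (0,1) [L1,L2] — begin 0,0,0
after L1 α=6/7: [108/7, 138, 666/7]
after L2 α=1/5: [1902/35, 623/5, 4001/35]
rounded: [54, 125, 114]

(0,2) stack=L1,L2; from [0,0,0]:
after L1 α=1/2: [63/2, 95, 122]
after L2 α=1/6: [203/4, 346/3, 823/6]
= [51, 115, 137]

query (1,2) [L1,L2,L3] — begin 0,0,0
+L1 (α=1/2) → [93/2, 47/2, 203/2]
+L2 (α=5/8) → [1859/16, 681/16, 2739/16]
+L3 (α=1/2) → [5779/32, 2809/32, 3891/32]
→ [181, 88, 122]

query (0,1) [L1,L2,L3,L4] — begin 0,0,0
L1 α=6/7: [108/7, 138, 666/7]
L2 α=1/5: [1902/35, 623/5, 4001/35]
L3 α=0: [1902/35, 623/5, 4001/35]
L4 α=2/7: [2658/49, 769/7, 5849/49]
rounded: [54, 110, 119]

at x=1,y=2 over L1,L2,L3,L4:
+L1 (α=1/2) → [93/2, 47/2, 203/2]
+L2 (α=5/8) → [1859/16, 681/16, 2739/16]
+L3 (α=1/2) → [5779/32, 2809/32, 3891/32]
+L4 (α=2/3) → [11219/96, 3577/96, 9011/96]
= [117, 37, 94]

query (0,0) [L1,L2,L3,L4,L5] — begin 0,0,0
after L1 α=1/2: [245/2, 195/2, 177/2]
after L2 α=2/3: [569/6, 349/2, 553/6]
after L3 α=3/5: [974/15, 889/5, 224/3]
after L4 α=2/3: [7454/45, 353/5, 590/9]
after L5 α=2/5: [9254/75, 2089/25, 1298/15]
= [123, 84, 87]

query (0,2) [L1,L2,L3,L4,L5,L6] — begin 0,0,0
after L1 α=1/2: [63/2, 95, 122]
after L2 α=1/6: [203/4, 346/3, 823/6]
after L3 α=2/3: [419/12, 1162/9, 1219/18]
after L4 α=1: [191, 227, 217]
after L5 α=0: [191, 227, 217]
after L6 α=2/3: [81, 709/3, 353/3]
rounded: [81, 236, 118]

(1,0) stack=L1,L2,L3,L4,L5; from [0,0,0]:
+L1 (α=1/3) → [122/3, 247/3, 100/3]
+L2 (α=1/2) → [172/3, 379/6, 685/6]
+L3 (α=1/2) → [295/6, 865/12, 859/12]
+L4 (α=1/4) → [777/8, 1109/16, 931/16]
+L5 (α=3/4) → [6057/32, 10661/64, 6019/64]
= [189, 167, 94]

query (0,1) [L1,L2,L3,L4,L5] — begin 0,0,0
after L1 α=6/7: [108/7, 138, 666/7]
after L2 α=1/5: [1902/35, 623/5, 4001/35]
after L3 α=0: [1902/35, 623/5, 4001/35]
after L4 α=2/7: [2658/49, 769/7, 5849/49]
after L5 α=2/5: [30514/245, 3623/35, 25583/245]
rounded: [125, 104, 104]


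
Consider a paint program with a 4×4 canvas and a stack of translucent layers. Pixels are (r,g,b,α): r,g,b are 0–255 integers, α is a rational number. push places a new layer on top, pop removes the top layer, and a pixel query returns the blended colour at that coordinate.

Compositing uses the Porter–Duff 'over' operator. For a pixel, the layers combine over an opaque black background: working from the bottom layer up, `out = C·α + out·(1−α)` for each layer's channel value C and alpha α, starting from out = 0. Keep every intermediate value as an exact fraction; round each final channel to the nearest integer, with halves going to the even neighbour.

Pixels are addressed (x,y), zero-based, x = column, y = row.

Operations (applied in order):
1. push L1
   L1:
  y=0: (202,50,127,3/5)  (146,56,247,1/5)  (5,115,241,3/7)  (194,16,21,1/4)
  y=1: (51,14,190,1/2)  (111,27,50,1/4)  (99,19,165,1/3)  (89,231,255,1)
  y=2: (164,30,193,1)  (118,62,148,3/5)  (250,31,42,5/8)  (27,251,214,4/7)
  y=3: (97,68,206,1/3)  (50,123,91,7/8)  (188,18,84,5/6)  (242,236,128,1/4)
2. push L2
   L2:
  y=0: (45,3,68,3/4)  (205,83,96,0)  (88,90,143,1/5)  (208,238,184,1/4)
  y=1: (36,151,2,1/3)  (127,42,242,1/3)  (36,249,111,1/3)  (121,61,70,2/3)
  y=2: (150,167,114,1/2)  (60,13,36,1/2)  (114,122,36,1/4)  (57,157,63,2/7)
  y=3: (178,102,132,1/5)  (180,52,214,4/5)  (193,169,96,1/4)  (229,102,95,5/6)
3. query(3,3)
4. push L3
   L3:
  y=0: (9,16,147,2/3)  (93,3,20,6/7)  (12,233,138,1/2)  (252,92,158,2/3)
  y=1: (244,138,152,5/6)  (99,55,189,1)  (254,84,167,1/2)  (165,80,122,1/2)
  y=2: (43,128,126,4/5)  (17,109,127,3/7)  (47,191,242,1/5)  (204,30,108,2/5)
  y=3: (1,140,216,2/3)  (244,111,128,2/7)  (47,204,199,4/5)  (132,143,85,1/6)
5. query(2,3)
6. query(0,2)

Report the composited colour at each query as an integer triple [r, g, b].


(3,3) stack=L1,L2; from [0,0,0]:
L1 α=1/4: [121/2, 59, 32]
L2 α=5/6: [2411/12, 569/6, 169/2]
→ [201, 95, 84]

at x=2,y=3 over L1,L2,L3:
+L1 (α=5/6) → [470/3, 15, 70]
+L2 (α=1/4) → [663/4, 107/2, 153/2]
+L3 (α=4/5) → [283/4, 1739/10, 349/2]
rounded: [71, 174, 174]

query (0,2) [L1,L2,L3] — begin 0,0,0
+L1 (α=1) → [164, 30, 193]
+L2 (α=1/2) → [157, 197/2, 307/2]
+L3 (α=4/5) → [329/5, 1221/10, 263/2]
= [66, 122, 132]


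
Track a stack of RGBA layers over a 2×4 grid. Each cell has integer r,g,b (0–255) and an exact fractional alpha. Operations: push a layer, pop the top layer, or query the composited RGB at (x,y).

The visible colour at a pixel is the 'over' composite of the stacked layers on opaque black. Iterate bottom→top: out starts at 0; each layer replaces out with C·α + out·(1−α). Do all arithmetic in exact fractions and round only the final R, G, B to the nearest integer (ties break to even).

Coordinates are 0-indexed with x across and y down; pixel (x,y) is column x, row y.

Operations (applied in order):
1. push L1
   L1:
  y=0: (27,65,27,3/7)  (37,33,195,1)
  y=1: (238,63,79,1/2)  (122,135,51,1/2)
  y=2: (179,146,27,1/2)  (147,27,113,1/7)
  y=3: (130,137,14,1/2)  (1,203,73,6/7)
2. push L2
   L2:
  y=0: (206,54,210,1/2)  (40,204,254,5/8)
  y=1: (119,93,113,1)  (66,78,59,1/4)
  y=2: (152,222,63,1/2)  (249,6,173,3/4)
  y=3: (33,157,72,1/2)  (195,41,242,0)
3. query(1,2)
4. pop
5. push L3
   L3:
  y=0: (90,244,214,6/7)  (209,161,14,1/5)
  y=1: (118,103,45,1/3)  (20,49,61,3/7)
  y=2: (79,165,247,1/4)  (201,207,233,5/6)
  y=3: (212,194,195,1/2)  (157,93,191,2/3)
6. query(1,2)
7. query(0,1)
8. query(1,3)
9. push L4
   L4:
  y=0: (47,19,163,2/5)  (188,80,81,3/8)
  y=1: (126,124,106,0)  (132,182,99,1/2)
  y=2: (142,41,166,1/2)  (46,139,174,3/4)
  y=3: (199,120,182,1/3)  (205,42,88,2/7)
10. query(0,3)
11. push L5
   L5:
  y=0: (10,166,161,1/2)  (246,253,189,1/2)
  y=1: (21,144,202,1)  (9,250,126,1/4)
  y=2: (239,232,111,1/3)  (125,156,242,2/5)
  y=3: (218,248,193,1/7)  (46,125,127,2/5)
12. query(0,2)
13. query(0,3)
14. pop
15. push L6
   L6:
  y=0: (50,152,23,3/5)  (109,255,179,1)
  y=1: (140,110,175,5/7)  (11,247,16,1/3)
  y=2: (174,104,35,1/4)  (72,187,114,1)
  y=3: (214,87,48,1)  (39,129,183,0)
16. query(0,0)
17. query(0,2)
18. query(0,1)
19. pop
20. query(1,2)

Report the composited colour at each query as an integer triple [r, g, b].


query (1,2) [L1,L2] — begin 0,0,0
L1 α=1/7: [21, 27/7, 113/7]
L2 α=3/4: [192, 153/28, 1873/14]
→ [192, 5, 134]

at x=1,y=2 over L1,L3:
L1 α=1/7: [21, 27/7, 113/7]
L3 α=5/6: [171, 1212/7, 1378/7]
rounded: [171, 173, 197]

at x=0,y=1 over L1,L3:
L1 α=1/2: [119, 63/2, 79/2]
L3 α=1/3: [356/3, 166/3, 124/3]
= [119, 55, 41]

(1,3) stack=L1,L3; from [0,0,0]:
+L1 (α=6/7) → [6/7, 174, 438/7]
+L3 (α=2/3) → [2204/21, 120, 3112/21]
= [105, 120, 148]

query (0,3) [L1,L3,L4] — begin 0,0,0
after L1 α=1/2: [65, 137/2, 7]
after L3 α=1/2: [277/2, 525/4, 101]
after L4 α=1/3: [476/3, 255/2, 128]
→ [159, 128, 128]

query (0,2) [L1,L3,L4,L5] — begin 0,0,0
after L1 α=1/2: [179/2, 73, 27/2]
after L3 α=1/4: [695/8, 96, 575/8]
after L4 α=1/2: [1831/16, 137/2, 1903/16]
after L5 α=1/3: [3743/24, 123, 2791/24]
= [156, 123, 116]

(0,3) stack=L1,L3,L4,L5; from [0,0,0]:
after L1 α=1/2: [65, 137/2, 7]
after L3 α=1/2: [277/2, 525/4, 101]
after L4 α=1/3: [476/3, 255/2, 128]
after L5 α=1/7: [1170/7, 1013/7, 961/7]
rounded: [167, 145, 137]

query (0,0) [L1,L3,L4,L6] — begin 0,0,0
after L1 α=3/7: [81/7, 195/7, 81/7]
after L3 α=6/7: [3861/49, 10443/49, 9069/49]
after L4 α=2/5: [16189/245, 33191/245, 43181/245]
after L6 α=3/5: [69128/1225, 178102/1225, 103267/1225]
= [56, 145, 84]

query (0,2) [L1,L3,L4,L6] — begin 0,0,0
after L1 α=1/2: [179/2, 73, 27/2]
after L3 α=1/4: [695/8, 96, 575/8]
after L4 α=1/2: [1831/16, 137/2, 1903/16]
after L6 α=1/4: [8277/64, 619/8, 6269/64]
rounded: [129, 77, 98]

at x=0,y=1 over L1,L3,L4,L6:
L1 α=1/2: [119, 63/2, 79/2]
L3 α=1/3: [356/3, 166/3, 124/3]
L4 α=0: [356/3, 166/3, 124/3]
L6 α=5/7: [2812/21, 1982/21, 2873/21]
= [134, 94, 137]

(1,2) stack=L1,L3,L4; from [0,0,0]:
after L1 α=1/7: [21, 27/7, 113/7]
after L3 α=5/6: [171, 1212/7, 1378/7]
after L4 α=3/4: [309/4, 4131/28, 1258/7]
= [77, 148, 180]


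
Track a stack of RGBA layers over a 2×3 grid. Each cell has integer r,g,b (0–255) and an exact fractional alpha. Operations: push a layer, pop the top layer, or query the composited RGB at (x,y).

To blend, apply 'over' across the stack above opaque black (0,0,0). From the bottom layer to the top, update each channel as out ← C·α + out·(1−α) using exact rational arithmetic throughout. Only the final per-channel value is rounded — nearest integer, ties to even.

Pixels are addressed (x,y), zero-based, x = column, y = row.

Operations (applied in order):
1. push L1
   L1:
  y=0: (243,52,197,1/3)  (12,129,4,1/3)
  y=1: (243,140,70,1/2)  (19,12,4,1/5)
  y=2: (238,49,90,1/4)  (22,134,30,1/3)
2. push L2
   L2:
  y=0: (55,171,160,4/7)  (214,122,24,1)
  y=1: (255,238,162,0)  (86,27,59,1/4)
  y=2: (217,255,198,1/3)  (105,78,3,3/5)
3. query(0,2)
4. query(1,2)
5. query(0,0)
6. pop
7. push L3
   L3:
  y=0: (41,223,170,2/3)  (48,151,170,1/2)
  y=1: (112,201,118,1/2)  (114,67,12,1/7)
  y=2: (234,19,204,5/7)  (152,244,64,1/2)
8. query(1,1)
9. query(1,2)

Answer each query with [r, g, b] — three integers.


(0,2) stack=L1,L2; from [0,0,0]:
+L1 (α=1/4) → [119/2, 49/4, 45/2]
+L2 (α=1/3) → [112, 559/6, 81]
→ [112, 93, 81]

query (1,2) [L1,L2] — begin 0,0,0
+L1 (α=1/3) → [22/3, 134/3, 10]
+L2 (α=3/5) → [989/15, 194/3, 29/5]
rounded: [66, 65, 6]

query (0,0) [L1,L2] — begin 0,0,0
after L1 α=1/3: [81, 52/3, 197/3]
after L2 α=4/7: [463/7, 736/7, 837/7]
→ [66, 105, 120]

query (1,1) [L1,L3] — begin 0,0,0
L1 α=1/5: [19/5, 12/5, 4/5]
L3 α=1/7: [684/35, 407/35, 12/5]
rounded: [20, 12, 2]

(1,2) stack=L1,L3; from [0,0,0]:
+L1 (α=1/3) → [22/3, 134/3, 10]
+L3 (α=1/2) → [239/3, 433/3, 37]
rounded: [80, 144, 37]


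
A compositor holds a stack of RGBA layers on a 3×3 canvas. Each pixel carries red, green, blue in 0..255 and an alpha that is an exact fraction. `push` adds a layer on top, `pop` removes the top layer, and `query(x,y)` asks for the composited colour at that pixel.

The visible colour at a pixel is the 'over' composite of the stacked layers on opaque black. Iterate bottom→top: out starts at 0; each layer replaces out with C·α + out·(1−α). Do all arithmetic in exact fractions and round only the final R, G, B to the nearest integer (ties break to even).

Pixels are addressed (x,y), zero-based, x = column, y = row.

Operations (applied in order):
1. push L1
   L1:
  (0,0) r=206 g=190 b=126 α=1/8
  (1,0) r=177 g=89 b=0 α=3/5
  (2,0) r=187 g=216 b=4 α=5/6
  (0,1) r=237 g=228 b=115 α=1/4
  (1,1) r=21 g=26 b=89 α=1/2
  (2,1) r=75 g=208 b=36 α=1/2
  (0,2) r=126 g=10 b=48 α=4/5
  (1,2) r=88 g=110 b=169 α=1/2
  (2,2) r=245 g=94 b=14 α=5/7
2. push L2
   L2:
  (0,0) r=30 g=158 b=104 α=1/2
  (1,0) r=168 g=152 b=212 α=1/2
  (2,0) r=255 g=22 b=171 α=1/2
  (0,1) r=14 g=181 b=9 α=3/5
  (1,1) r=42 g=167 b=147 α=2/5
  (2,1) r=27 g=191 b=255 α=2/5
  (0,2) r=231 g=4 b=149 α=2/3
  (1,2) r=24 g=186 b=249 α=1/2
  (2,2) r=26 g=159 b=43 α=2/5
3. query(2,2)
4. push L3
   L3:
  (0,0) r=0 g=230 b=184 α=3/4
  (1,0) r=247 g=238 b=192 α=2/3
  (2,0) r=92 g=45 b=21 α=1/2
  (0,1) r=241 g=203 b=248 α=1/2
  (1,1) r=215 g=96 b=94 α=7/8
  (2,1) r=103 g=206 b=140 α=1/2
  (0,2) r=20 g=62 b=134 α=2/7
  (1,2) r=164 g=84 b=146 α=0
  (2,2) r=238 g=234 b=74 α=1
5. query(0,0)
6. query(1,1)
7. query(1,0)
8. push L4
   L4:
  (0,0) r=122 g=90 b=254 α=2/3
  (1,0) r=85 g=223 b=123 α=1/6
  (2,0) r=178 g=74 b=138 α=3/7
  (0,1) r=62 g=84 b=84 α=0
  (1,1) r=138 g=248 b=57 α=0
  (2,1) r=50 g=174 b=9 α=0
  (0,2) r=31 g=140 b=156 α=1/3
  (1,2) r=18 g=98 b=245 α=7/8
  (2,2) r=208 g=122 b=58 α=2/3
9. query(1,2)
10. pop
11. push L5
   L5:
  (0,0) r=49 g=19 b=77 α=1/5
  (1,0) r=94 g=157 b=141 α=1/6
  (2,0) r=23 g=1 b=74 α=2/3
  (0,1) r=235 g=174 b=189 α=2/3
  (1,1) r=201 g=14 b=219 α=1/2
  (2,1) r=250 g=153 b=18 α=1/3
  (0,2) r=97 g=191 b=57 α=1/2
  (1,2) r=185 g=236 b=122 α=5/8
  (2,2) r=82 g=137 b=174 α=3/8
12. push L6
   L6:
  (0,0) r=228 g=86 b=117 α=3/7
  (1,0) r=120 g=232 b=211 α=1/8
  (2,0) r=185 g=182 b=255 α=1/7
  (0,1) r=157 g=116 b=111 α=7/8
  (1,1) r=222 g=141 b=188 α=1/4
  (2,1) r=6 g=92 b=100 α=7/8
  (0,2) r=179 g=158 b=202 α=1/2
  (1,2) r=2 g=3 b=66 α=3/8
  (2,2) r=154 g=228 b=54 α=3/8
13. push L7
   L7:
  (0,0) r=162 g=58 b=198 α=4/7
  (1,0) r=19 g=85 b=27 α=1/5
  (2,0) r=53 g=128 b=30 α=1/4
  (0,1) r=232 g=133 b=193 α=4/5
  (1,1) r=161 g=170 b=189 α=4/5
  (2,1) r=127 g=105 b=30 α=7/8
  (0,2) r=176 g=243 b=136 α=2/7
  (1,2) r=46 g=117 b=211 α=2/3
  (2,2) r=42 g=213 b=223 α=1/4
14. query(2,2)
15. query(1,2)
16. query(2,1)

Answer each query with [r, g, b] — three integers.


at x=2,y=2 over L1,L2:
after L1 α=5/7: [175, 470/7, 10]
after L2 α=2/5: [577/5, 3636/35, 116/5]
= [115, 104, 23]

at x=0,y=0 over L1,L2,L3:
after L1 α=1/8: [103/4, 95/4, 63/4]
after L2 α=1/2: [223/8, 727/8, 479/8]
after L3 α=3/4: [223/32, 6247/32, 4895/32]
rounded: [7, 195, 153]

query (1,1) [L1,L2,L3] — begin 0,0,0
+L1 (α=1/2) → [21/2, 13, 89/2]
+L2 (α=2/5) → [231/10, 373/5, 171/2]
+L3 (α=7/8) → [15281/80, 3733/40, 1487/16]
= [191, 93, 93]

(1,0) stack=L1,L2,L3; from [0,0,0]:
+L1 (α=3/5) → [531/5, 267/5, 0]
+L2 (α=1/2) → [1371/10, 1027/10, 106]
+L3 (α=2/3) → [6311/30, 1929/10, 490/3]
= [210, 193, 163]

query (1,2) [L1,L2,L3,L4] — begin 0,0,0
+L1 (α=1/2) → [44, 55, 169/2]
+L2 (α=1/2) → [34, 241/2, 667/4]
+L3 (α=0) → [34, 241/2, 667/4]
+L4 (α=7/8) → [20, 1613/16, 7527/32]
= [20, 101, 235]

at x=2,y=2 over L1,L2,L3,L5,L6,L7:
after L1 α=5/7: [175, 470/7, 10]
after L2 α=2/5: [577/5, 3636/35, 116/5]
after L3 α=1: [238, 234, 74]
after L5 α=3/8: [359/2, 1581/8, 223/2]
after L6 α=3/8: [2719/16, 13377/64, 1439/16]
after L7 α=1/4: [8829/64, 53763/256, 7885/64]
rounded: [138, 210, 123]

query (1,2) [L1,L2,L3,L5,L6,L7] — begin 0,0,0
+L1 (α=1/2) → [44, 55, 169/2]
+L2 (α=1/2) → [34, 241/2, 667/4]
+L3 (α=0) → [34, 241/2, 667/4]
+L5 (α=5/8) → [1027/8, 3083/16, 4441/32]
+L6 (α=3/8) → [5183/64, 15559/128, 28541/256]
+L7 (α=2/3) → [11071/192, 45511/384, 136573/768]
rounded: [58, 119, 178]

(2,1) stack=L1,L2,L3,L5,L6,L7; from [0,0,0]:
+L1 (α=1/2) → [75/2, 104, 18]
+L2 (α=2/5) → [333/10, 694/5, 564/5]
+L3 (α=1/2) → [1363/20, 862/5, 632/5]
+L5 (α=1/3) → [3863/30, 2489/15, 1354/15]
+L6 (α=7/8) → [5123/240, 12149/120, 5927/60]
+L7 (α=7/8) → [218483/1920, 100349/960, 18527/480]
rounded: [114, 105, 39]


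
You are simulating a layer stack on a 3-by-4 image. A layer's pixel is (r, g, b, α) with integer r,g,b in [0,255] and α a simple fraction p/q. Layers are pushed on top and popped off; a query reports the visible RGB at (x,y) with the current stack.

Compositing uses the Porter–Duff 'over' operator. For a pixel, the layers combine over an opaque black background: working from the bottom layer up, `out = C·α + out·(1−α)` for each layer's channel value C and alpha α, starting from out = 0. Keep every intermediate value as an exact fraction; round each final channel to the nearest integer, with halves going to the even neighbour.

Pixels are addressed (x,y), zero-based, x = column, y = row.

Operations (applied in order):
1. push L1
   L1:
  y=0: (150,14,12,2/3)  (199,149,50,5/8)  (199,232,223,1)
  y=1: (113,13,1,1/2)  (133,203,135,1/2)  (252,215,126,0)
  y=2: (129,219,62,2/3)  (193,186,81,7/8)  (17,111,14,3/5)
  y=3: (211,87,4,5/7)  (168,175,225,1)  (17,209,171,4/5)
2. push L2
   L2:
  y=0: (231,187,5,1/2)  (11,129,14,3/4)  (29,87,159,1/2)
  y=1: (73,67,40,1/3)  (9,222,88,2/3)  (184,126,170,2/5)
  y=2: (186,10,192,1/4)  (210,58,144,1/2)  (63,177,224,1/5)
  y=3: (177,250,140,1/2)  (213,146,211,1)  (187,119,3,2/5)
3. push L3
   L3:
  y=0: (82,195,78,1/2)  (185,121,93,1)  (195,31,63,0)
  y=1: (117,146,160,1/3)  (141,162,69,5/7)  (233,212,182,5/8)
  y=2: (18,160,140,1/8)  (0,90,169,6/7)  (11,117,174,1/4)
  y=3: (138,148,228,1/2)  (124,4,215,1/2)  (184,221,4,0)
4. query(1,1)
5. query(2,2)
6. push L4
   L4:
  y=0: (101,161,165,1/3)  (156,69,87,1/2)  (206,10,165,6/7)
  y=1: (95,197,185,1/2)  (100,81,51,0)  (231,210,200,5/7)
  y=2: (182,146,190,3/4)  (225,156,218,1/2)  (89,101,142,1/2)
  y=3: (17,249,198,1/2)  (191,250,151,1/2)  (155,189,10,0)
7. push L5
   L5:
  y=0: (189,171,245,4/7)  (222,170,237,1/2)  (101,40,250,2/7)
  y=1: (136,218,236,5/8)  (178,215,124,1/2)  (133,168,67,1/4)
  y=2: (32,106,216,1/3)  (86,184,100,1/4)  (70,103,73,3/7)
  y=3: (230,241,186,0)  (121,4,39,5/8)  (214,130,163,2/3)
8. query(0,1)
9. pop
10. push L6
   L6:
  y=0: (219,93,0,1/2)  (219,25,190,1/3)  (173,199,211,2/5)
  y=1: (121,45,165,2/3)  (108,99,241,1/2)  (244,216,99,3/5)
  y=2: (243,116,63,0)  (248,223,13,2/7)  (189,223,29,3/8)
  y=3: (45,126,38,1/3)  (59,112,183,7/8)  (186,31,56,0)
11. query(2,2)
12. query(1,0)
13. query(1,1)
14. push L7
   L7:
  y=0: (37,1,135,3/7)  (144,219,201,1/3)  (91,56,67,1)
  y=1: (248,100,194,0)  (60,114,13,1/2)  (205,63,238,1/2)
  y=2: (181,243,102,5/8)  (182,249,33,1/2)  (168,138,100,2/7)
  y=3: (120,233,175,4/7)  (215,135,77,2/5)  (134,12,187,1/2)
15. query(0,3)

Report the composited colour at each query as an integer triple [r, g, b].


query (1,1) [L1,L2,L3] — begin 0,0,0
L1 α=1/2: [133/2, 203/2, 135/2]
L2 α=2/3: [169/6, 1091/6, 487/6]
L3 α=5/7: [2284/21, 503/3, 1522/21]
= [109, 168, 72]

at x=2,y=2 over L1,L2,L3:
after L1 α=3/5: [51/5, 333/5, 42/5]
after L2 α=1/5: [519/25, 2217/25, 1288/25]
after L3 α=1/4: [458/25, 2394/25, 4107/50]
= [18, 96, 82]

(0,1) stack=L1,L2,L3,L4,L5; from [0,0,0]:
after L1 α=1/2: [113/2, 13/2, 1/2]
after L2 α=1/3: [62, 80/3, 41/3]
after L3 α=1/3: [241/3, 598/9, 562/9]
after L4 α=1/2: [263/3, 2371/18, 2227/18]
after L5 α=5/8: [943/8, 8911/48, 9307/48]
→ [118, 186, 194]

query (2,2) [L1,L2,L3,L4,L6] — begin 0,0,0
after L1 α=3/5: [51/5, 333/5, 42/5]
after L2 α=1/5: [519/25, 2217/25, 1288/25]
after L3 α=1/4: [458/25, 2394/25, 4107/50]
after L4 α=1/2: [2683/50, 4919/50, 11207/100]
after L6 α=3/8: [8353/80, 11609/80, 12947/160]
→ [104, 145, 81]

(1,0) stack=L1,L2,L3,L4,L6; from [0,0,0]:
+L1 (α=5/8) → [995/8, 745/8, 125/4]
+L2 (α=3/4) → [1259/32, 3841/32, 293/16]
+L3 (α=1) → [185, 121, 93]
+L4 (α=1/2) → [341/2, 95, 90]
+L6 (α=1/3) → [560/3, 215/3, 370/3]
rounded: [187, 72, 123]

(1,1) stack=L1,L2,L3,L4,L6; from [0,0,0]:
+L1 (α=1/2) → [133/2, 203/2, 135/2]
+L2 (α=2/3) → [169/6, 1091/6, 487/6]
+L3 (α=5/7) → [2284/21, 503/3, 1522/21]
+L4 (α=0) → [2284/21, 503/3, 1522/21]
+L6 (α=1/2) → [2276/21, 400/3, 6583/42]
= [108, 133, 157]

(0,3) stack=L1,L2,L3,L4,L6,L7; from [0,0,0]:
L1 α=5/7: [1055/7, 435/7, 20/7]
L2 α=1/2: [1147/7, 2185/14, 500/7]
L3 α=1/2: [2113/14, 4257/28, 1048/7]
L4 α=1/2: [2351/28, 11229/56, 1217/7]
L6 α=1/3: [2981/42, 4919/28, 900/7]
L7 α=4/7: [9701/98, 40853/196, 7600/49]
= [99, 208, 155]
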